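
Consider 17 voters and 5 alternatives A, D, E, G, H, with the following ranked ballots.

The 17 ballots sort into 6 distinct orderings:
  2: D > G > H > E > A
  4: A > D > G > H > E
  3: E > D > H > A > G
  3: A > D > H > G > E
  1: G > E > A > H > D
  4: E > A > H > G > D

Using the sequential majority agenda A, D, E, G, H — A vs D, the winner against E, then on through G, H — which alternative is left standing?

Round 1: A vs D — 12–5, A advances.
Round 2: A vs E — 7–10, E advances.
Round 3: E vs G — 7–10, G advances.
Round 4: G vs H — 7–10, H advances.
The agenda winner is H.

H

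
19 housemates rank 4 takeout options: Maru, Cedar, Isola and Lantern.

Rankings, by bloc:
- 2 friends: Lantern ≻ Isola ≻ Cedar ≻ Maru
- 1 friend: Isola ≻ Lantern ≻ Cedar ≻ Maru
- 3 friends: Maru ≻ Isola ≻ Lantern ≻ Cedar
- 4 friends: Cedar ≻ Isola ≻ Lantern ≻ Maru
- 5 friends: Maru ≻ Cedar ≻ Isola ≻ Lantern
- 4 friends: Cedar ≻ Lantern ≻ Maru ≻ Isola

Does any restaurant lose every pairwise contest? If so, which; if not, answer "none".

Pairwise majorities:
Maru vs Cedar: Cedar, 11–8.
Maru vs Isola: 12 to 7, Maru.
Maru vs Lantern: 3+5 = 8 for Maru, 11 for Lantern — Lantern by 11–8.
Cedar vs Isola: Cedar wins 13–6.
Cedar vs Lantern: Cedar wins 13–6.
Isola vs Lantern: Isola, 13–6.
Each restaurant has at least one pairwise win (Maru beats Isola; Cedar beats Maru; Isola beats Lantern; Lantern beats Maru) — no Condorcet loser.

none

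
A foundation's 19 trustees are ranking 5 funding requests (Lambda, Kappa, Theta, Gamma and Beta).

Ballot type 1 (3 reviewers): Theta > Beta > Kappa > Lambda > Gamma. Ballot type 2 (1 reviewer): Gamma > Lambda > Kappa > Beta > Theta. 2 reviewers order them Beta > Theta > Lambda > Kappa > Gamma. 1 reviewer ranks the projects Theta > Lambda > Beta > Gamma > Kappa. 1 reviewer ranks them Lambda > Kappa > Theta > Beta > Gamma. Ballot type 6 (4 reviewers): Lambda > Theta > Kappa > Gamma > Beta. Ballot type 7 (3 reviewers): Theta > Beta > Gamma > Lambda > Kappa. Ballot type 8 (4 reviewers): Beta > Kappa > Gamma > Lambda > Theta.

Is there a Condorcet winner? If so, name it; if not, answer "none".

Pairwise majorities:
Lambda vs Kappa: Lambda, 12–7.
Lambda vs Theta: Lambda, 10–9.
Lambda vs Gamma: Lambda wins 11–8.
Lambda–Beta: Beta 12–7.
Kappa vs Theta: Theta, 13–6.
Kappa vs Gamma: Kappa, 14–5.
Kappa–Beta: Beta 13–6.
Theta vs Gamma: 3+2+1+1+4+3 = 14 for Theta, 5 for Gamma — Theta by 14–5.
Theta vs Beta: Theta, 12–7.
Gamma vs Beta: Beta, 14–5.
No project is unbeaten: Lambda loses to Beta; Kappa loses to Lambda; Theta loses to Lambda; Gamma loses to Lambda; Beta loses to Theta. In particular Lambda beats Theta beats Beta beats Lambda is a majority cycle — no Condorcet winner exists.

none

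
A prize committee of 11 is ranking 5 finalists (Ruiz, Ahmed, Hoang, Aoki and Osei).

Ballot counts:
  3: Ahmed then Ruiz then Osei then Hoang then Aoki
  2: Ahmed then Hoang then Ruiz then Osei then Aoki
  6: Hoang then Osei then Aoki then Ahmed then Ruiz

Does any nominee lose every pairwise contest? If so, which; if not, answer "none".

Ruiz

Pairwise majorities:
Ruiz–Ahmed: Ahmed 11–0.
Ruiz vs Hoang: 3 to 8, Hoang.
Ruiz vs Aoki: Ruiz is ranked higher on 3+2 = 5 ballots, Aoki on 6. Aoki wins 6–5.
Ruiz vs Osei: Ruiz is ranked higher on 3+2 = 5 ballots, Osei on 6. Osei wins 6–5.
Ahmed vs Hoang: Ahmed is ranked higher on 3+2 = 5 ballots, Hoang on 6. Hoang wins 6–5.
Ahmed vs Aoki: Aoki, 6–5.
Ahmed vs Osei: Osei wins 6–5.
Hoang–Aoki: Hoang 11–0.
Hoang vs Osei: Hoang is ranked higher on 2+6 = 8 ballots, Osei on 3. Hoang wins 8–3.
Aoki vs Osei: Osei, 11–0.
Only Ruiz has no wins; Ruiz is the Condorcet loser.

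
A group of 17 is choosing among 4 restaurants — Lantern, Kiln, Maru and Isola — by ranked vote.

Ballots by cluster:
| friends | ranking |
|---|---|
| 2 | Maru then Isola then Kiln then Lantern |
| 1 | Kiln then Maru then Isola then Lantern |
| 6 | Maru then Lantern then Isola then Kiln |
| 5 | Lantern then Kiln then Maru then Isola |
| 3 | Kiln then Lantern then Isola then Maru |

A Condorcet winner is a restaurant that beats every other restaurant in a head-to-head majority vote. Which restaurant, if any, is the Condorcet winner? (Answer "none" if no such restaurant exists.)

none

Head-to-head results (17 friends):
Lantern vs Kiln: Lantern preferred on 6+5 = 11 ballots; Lantern wins 11–6.
Lantern vs Maru: 5+3 = 8 for Lantern, 9 for Maru — Maru by 9–8.
Lantern vs Isola: Lantern is ranked higher on 6+5+3 = 14 ballots, Isola on 3. Lantern wins 14–3.
Kiln vs Maru: Kiln is ranked higher on 1+5+3 = 9 ballots, Maru on 8. Kiln wins 9–8.
Kiln vs Isola: Kiln is ranked higher on 1+5+3 = 9 ballots, Isola on 8. Kiln wins 9–8.
Maru vs Isola: 2+1+6+5 = 14 for Maru, 3 for Isola — Maru by 14–3.
Each restaurant drops at least one matchup (Lantern loses to Maru; Kiln loses to Lantern; Maru loses to Kiln; Isola loses to Lantern); the cycle Lantern beats Kiln beats Maru beats Lantern rules out a Condorcet winner.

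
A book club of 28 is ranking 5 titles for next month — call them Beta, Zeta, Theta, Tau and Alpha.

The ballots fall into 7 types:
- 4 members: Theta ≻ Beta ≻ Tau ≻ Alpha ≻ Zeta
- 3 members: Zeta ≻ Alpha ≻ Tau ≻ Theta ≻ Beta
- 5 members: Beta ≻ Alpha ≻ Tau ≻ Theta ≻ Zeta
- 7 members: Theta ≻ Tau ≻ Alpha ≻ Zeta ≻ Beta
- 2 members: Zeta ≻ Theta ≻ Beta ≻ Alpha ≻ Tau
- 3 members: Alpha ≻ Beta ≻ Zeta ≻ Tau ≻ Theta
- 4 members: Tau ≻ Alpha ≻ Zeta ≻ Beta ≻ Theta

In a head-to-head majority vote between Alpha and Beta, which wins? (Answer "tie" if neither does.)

Alpha

Ballots ranking Alpha above Beta: 3 + 7 + 3 + 4 = 17.
Ballots ranking Beta above Alpha: 28 − 17 = 11.
Alpha wins the head-to-head 17–11.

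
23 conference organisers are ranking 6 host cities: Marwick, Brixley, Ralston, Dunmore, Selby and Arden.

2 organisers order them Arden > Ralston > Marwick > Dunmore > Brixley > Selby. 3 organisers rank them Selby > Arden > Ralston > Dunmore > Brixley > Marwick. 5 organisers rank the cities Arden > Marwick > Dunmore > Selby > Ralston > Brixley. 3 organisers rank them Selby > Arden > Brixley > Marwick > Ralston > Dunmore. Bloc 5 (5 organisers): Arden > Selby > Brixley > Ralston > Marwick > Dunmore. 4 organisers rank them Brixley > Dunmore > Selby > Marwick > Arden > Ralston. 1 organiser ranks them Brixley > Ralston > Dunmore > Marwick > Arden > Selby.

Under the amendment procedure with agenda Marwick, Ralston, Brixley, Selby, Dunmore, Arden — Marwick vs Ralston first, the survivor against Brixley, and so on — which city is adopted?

Arden

Round 1: Marwick vs Ralston — 12–11, Marwick advances.
Round 2: Marwick vs Brixley — 7–16, Brixley advances.
Round 3: Brixley vs Selby — 7–16, Selby advances.
Round 4: Selby vs Dunmore — 11–12, Dunmore advances.
Round 5: Dunmore vs Arden — 5–18, Arden advances.
The agenda winner is Arden.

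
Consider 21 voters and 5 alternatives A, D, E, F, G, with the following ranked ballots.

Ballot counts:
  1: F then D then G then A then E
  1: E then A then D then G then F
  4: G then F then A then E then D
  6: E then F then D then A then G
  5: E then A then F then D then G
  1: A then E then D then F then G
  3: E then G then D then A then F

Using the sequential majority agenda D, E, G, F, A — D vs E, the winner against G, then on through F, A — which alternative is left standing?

Round 1: D vs E — 1–20, E advances.
Round 2: E vs G — 16–5, E advances.
Round 3: E vs F — 16–5, E advances.
Round 4: E vs A — 15–6, E advances.
The agenda winner is E.

E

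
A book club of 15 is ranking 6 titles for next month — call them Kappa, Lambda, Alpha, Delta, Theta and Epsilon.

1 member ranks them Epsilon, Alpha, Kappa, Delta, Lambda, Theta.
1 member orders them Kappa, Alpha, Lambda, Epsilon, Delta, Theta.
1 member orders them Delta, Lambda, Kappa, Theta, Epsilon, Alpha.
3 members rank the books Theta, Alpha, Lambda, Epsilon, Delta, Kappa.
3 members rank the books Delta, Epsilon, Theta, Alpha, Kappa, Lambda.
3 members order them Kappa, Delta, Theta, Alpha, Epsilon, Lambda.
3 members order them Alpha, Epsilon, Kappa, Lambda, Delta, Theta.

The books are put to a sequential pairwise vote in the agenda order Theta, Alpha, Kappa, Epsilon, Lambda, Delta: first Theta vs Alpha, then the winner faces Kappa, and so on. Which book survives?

Epsilon

Round 1: Theta vs Alpha — 10–5, Theta advances.
Round 2: Theta vs Kappa — 6–9, Kappa advances.
Round 3: Kappa vs Epsilon — 5–10, Epsilon advances.
Round 4: Epsilon vs Lambda — 10–5, Epsilon advances.
Round 5: Epsilon vs Delta — 8–7, Epsilon advances.
Epsilon survives the agenda.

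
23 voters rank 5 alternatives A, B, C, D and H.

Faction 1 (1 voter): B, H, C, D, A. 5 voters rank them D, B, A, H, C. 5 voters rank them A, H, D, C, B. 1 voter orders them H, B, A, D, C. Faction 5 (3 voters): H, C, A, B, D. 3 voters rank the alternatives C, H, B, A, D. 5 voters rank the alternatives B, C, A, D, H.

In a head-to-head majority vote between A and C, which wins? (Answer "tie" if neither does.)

C

Ballots ranking A above C: 5 + 5 + 1 = 11.
Ballots ranking C above A: 23 − 11 = 12.
C wins the head-to-head 12–11.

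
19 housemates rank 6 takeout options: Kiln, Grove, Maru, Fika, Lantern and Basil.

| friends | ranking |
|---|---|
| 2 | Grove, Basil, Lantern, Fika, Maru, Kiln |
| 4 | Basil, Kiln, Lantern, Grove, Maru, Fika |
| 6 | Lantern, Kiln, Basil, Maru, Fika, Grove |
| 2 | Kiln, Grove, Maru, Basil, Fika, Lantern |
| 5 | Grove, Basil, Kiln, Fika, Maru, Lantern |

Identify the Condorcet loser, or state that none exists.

Fika

Pairwise majorities:
Kiln–Grove: Kiln 12–7.
Kiln vs Maru: Kiln is ranked higher on 4+6+2+5 = 17 ballots, Maru on 2. Kiln wins 17–2.
Kiln vs Fika: Kiln, 17–2.
Kiln–Lantern: Kiln 11–8.
Kiln vs Basil: Basil wins 11–8.
Grove vs Maru: 2+4+2+5 = 13 for Grove, 6 for Maru — Grove by 13–6.
Grove vs Fika: Grove wins 13–6.
Grove–Lantern: Lantern 10–9.
Grove vs Basil: Basil wins 10–9.
Maru–Fika: Maru 12–7.
Maru vs Lantern: 2+5 = 7 for Maru, 12 for Lantern — Lantern by 12–7.
Maru vs Basil: 2 to 17, Basil.
Fika vs Lantern: 7 to 12, Lantern.
Fika vs Basil: Basil wins 19–0.
Lantern–Basil: Basil 13–6.
Fika loses to every other restaurant — it is the Condorcet loser.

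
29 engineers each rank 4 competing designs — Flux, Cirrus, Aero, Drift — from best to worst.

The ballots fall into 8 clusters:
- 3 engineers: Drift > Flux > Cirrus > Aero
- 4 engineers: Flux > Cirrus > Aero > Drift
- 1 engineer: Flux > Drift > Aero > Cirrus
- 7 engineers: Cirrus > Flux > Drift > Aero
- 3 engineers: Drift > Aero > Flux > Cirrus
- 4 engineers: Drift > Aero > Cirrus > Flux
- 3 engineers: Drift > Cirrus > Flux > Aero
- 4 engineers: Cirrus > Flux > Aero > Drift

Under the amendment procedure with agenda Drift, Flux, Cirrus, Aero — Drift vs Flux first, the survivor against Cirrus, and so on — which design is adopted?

Round 1: Drift vs Flux — 13–16, Flux advances.
Round 2: Flux vs Cirrus — 11–18, Cirrus advances.
Round 3: Cirrus vs Aero — 21–8, Cirrus advances.
The agenda winner is Cirrus.

Cirrus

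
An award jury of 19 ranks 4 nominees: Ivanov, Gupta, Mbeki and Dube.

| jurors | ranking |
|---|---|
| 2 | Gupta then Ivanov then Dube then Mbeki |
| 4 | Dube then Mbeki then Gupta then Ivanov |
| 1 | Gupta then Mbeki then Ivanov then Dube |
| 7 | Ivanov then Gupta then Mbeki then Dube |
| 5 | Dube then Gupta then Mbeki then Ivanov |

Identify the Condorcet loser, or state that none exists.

Head-to-head results (19 jurors):
Ivanov vs Gupta: Ivanov preferred on 7 ballots; Gupta wins 12–7.
Ivanov vs Mbeki: Ivanov is ranked higher on 2+7 = 9 ballots, Mbeki on 10. Mbeki wins 10–9.
Ivanov vs Dube: Ivanov is ranked higher on 2+1+7 = 10 ballots, Dube on 9. Ivanov wins 10–9.
Gupta vs Mbeki: 2+1+7+5 = 15 for Gupta, 4 for Mbeki — Gupta by 15–4.
Gupta vs Dube: Gupta, 10–9.
Mbeki–Dube: Dube 11–8.
Every nominee wins at least one matchup (Ivanov beats Dube; Gupta beats Ivanov; Mbeki beats Ivanov; Dube beats Mbeki), so there is no Condorcet loser.

none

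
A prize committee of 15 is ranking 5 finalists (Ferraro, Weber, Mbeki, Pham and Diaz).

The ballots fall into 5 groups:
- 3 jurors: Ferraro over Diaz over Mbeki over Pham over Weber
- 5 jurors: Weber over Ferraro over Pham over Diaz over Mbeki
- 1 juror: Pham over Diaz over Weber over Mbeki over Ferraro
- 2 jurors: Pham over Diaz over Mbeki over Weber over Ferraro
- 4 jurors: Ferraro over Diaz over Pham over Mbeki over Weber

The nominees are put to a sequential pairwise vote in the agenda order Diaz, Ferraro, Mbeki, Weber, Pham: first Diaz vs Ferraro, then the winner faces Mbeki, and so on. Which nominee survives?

Round 1: Diaz vs Ferraro — 3–12, Ferraro advances.
Round 2: Ferraro vs Mbeki — 12–3, Ferraro advances.
Round 3: Ferraro vs Weber — 7–8, Weber advances.
Round 4: Weber vs Pham — 5–10, Pham advances.
The agenda winner is Pham.

Pham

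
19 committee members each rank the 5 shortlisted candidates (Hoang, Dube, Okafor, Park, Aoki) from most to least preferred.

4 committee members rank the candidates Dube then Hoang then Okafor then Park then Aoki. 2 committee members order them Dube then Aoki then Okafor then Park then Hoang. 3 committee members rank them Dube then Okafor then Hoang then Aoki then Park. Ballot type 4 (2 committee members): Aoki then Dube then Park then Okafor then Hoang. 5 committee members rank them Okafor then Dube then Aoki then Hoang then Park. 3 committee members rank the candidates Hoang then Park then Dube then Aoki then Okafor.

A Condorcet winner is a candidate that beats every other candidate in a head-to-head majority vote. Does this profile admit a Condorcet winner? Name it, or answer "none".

Head-to-head results (19 committee members):
Hoang vs Dube: Hoang is ranked higher on 3 ballots, Dube on 16. Dube wins 16–3.
Hoang vs Okafor: Hoang is ranked higher on 4+3 = 7 ballots, Okafor on 12. Okafor wins 12–7.
Hoang vs Park: Hoang preferred on 4+3+5+3 = 15 ballots; Hoang wins 15–4.
Hoang vs Aoki: 4+3+3 = 10 for Hoang, 9 for Aoki — Hoang by 10–9.
Dube vs Okafor: 4+2+3+2+3 = 14 for Dube, 5 for Okafor — Dube by 14–5.
Dube vs Park: Dube is ranked higher on 4+2+3+2+5 = 16 ballots, Park on 3. Dube wins 16–3.
Dube vs Aoki: 17 to 2, Dube.
Okafor vs Park: Okafor preferred on 4+2+3+5 = 14 ballots; Okafor wins 14–5.
Okafor vs Aoki: 4+3+5 = 12 for Okafor, 7 for Aoki — Okafor by 12–7.
Park vs Aoki: Park preferred on 4+3 = 7 ballots; Aoki wins 12–7.
Only Dube has no losses; Dube is the Condorcet winner.

Dube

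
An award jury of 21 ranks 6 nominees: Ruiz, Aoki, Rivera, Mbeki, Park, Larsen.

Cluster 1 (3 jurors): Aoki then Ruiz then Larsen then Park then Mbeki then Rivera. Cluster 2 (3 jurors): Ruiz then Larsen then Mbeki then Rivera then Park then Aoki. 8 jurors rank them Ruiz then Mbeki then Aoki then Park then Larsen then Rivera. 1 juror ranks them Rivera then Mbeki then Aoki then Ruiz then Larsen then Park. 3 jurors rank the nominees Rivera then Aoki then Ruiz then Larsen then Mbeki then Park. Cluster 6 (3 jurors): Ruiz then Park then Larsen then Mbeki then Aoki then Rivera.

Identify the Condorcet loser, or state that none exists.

Pairwise majorities:
Ruiz vs Aoki: Ruiz, 14–7.
Ruiz vs Rivera: Ruiz, 17–4.
Ruiz–Mbeki: Ruiz 20–1.
Ruiz vs Park: Ruiz preferred on 3+3+8+1+3+3 = 21 ballots; Ruiz wins 21–0.
Ruiz vs Larsen: Ruiz, 21–0.
Aoki vs Rivera: 14 to 7, Aoki.
Aoki vs Mbeki: Mbeki wins 15–6.
Aoki vs Park: 3+8+1+3 = 15 for Aoki, 6 for Park — Aoki by 15–6.
Aoki vs Larsen: Aoki, 15–6.
Rivera–Mbeki: Mbeki 17–4.
Rivera vs Park: 7 to 14, Park.
Rivera vs Larsen: 4 to 17, Larsen.
Mbeki–Park: Mbeki 15–6.
Mbeki vs Larsen: 8+1 = 9 for Mbeki, 12 for Larsen — Larsen by 12–9.
Park vs Larsen: Park preferred on 8+3 = 11 ballots; Park wins 11–10.
Rivera loses to every other nominee — it is the Condorcet loser.

Rivera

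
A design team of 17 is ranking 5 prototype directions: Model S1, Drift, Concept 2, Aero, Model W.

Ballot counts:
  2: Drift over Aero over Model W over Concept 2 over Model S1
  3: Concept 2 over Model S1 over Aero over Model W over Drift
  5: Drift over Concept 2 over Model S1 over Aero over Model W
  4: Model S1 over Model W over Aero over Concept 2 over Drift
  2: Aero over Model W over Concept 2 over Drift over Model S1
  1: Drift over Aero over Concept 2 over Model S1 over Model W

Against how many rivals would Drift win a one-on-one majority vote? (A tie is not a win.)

Drift against each rival (17 engineers):
Drift vs Model S1: Drift, 10–7.
Drift vs Concept 2: 8 to 9, Concept 2.
Drift vs Aero: Aero wins 9–8.
Drift vs Model W: Drift is ranked higher on 2+5+1 = 8 ballots, Model W on 9. Model W wins 9–8.
Drift beats Model S1; loses to Concept 2, Aero, Model W — 1 pairwise win.

1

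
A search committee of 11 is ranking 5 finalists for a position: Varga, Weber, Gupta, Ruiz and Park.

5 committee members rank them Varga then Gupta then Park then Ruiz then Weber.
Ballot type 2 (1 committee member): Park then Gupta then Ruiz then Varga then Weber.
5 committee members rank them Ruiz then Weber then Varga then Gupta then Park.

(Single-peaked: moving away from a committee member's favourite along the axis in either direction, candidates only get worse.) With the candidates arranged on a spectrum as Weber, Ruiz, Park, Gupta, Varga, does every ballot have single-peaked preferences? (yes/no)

Axis positions: Weber=1, Ruiz=2, Park=3, Gupta=4, Varga=5.
Ballot type 1 (peak Varga at position 5): ranking walks positions 5-4-3-2-1, expanding outward from the peak — single-peaked.
Ballot type 2 (peak Park at position 3): ranking walks positions 3-4-2-5-1, expanding outward from the peak — single-peaked.
Ballot type 3: ranking walks positions 2-1-5-4-3; Varga is ranked above Park even though Park lies between Varga and the peak Ruiz on the axis — preferences dip and rise again. Not single-peaked.
Ballot type 3 violates single-peakedness, so the profile is not single-peaked on this axis.

no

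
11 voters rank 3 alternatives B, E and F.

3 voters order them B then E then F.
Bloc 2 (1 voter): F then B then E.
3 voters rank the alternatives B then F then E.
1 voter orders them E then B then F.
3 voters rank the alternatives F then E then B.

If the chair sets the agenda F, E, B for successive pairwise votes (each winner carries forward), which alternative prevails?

B

Round 1: F vs E — 7–4, F advances.
Round 2: F vs B — 4–7, B advances.
The agenda winner is B.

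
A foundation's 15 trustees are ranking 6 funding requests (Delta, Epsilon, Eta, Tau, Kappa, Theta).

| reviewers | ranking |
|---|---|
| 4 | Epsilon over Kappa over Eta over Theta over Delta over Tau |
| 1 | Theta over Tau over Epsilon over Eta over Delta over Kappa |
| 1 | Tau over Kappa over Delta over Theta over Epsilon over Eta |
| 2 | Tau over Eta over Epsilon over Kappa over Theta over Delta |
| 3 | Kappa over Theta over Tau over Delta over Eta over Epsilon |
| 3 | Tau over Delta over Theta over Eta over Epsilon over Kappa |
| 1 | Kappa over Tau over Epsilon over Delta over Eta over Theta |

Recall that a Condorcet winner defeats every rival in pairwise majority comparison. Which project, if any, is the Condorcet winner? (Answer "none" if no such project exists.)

none

Check each pair by majority over 15 ballots:
Delta vs Epsilon: 1+3+3 = 7 for Delta, 8 for Epsilon — Epsilon by 8–7.
Delta vs Eta: 1+3+3+1 = 8 for Delta, 7 for Eta — Delta by 8–7.
Delta vs Tau: Delta is ranked higher on 4 ballots, Tau on 11. Tau wins 11–4.
Delta vs Kappa: 4 to 11, Kappa.
Delta vs Theta: Delta preferred on 1+3+1 = 5 ballots; Theta wins 10–5.
Epsilon vs Eta: 4+1+1+1 = 7 for Epsilon, 8 for Eta — Eta by 8–7.
Epsilon vs Tau: Epsilon is ranked higher on 4 ballots, Tau on 11. Tau wins 11–4.
Epsilon vs Kappa: Epsilon preferred on 4+1+2+3 = 10 ballots; Epsilon wins 10–5.
Epsilon vs Theta: Epsilon is ranked higher on 4+2+1 = 7 ballots, Theta on 8. Theta wins 8–7.
Eta vs Tau: 4 to 11, Tau.
Eta vs Kappa: Eta is ranked higher on 1+2+3 = 6 ballots, Kappa on 9. Kappa wins 9–6.
Eta vs Theta: 4+2+1 = 7 for Eta, 8 for Theta — Theta by 8–7.
Tau vs Kappa: 7 to 8, Kappa.
Tau vs Theta: 7 to 8, Theta.
Kappa vs Theta: Kappa preferred on 4+1+2+3+1 = 11 ballots; Kappa wins 11–4.
No project is unbeaten: Delta loses to Epsilon; Epsilon loses to Eta; Eta loses to Delta; Tau loses to Kappa; Kappa loses to Epsilon; Theta loses to Kappa. In particular Delta > Eta > Epsilon > Delta is a majority cycle — no Condorcet winner exists.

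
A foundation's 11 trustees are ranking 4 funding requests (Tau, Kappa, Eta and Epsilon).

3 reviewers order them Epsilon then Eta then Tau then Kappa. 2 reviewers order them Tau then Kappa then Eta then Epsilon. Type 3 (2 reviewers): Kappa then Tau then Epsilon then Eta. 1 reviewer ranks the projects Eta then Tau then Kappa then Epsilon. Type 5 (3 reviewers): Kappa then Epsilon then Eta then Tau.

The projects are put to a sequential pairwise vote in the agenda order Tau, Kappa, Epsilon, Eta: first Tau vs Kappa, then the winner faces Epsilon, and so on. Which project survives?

Round 1: Tau vs Kappa — 6–5, Tau advances.
Round 2: Tau vs Epsilon — 5–6, Epsilon advances.
Round 3: Epsilon vs Eta — 8–3, Epsilon advances.
The agenda winner is Epsilon.

Epsilon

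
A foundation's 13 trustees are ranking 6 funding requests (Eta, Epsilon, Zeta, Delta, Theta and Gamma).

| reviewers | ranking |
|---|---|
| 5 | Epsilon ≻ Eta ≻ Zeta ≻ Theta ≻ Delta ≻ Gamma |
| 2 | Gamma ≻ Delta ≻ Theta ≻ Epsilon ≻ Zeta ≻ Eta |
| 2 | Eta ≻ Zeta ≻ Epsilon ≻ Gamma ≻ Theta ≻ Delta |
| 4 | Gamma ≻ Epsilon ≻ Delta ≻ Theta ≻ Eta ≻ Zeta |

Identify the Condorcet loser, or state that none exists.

Pairwise majorities:
Eta vs Epsilon: 2 for Eta, 11 for Epsilon — Epsilon by 11–2.
Eta–Zeta: Eta 11–2.
Eta vs Delta: 5+2 = 7 for Eta, 6 for Delta — Eta by 7–6.
Eta vs Theta: Eta is ranked higher on 5+2 = 7 ballots, Theta on 6. Eta wins 7–6.
Eta vs Gamma: Eta, 7–6.
Epsilon vs Zeta: Epsilon preferred on 5+2+4 = 11 ballots; Epsilon wins 11–2.
Epsilon vs Delta: Epsilon, 11–2.
Epsilon vs Theta: Epsilon is ranked higher on 5+2+4 = 11 ballots, Theta on 2. Epsilon wins 11–2.
Epsilon vs Gamma: Epsilon preferred on 5+2 = 7 ballots; Epsilon wins 7–6.
Zeta vs Delta: 5+2 = 7 for Zeta, 6 for Delta — Zeta by 7–6.
Zeta vs Theta: 7 to 6, Zeta.
Zeta vs Gamma: 5+2 = 7 for Zeta, 6 for Gamma — Zeta by 7–6.
Delta vs Theta: Theta wins 7–6.
Delta vs Gamma: 5 to 8, Gamma.
Theta vs Gamma: Theta preferred on 5 ballots; Gamma wins 8–5.
Only Delta has no wins; Delta is the Condorcet loser.

Delta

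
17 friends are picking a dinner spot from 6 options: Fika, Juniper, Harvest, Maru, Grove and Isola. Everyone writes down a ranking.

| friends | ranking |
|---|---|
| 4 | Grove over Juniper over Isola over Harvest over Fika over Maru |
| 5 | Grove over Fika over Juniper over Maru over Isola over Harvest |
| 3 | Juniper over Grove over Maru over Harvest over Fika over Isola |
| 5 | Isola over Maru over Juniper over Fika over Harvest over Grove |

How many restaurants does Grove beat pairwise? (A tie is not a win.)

5

Grove against each rival (17 friends):
Grove–Fika: Grove 12–5.
Grove vs Juniper: Grove, 9–8.
Grove vs Harvest: Grove, 12–5.
Grove vs Maru: 12 to 5, Grove.
Grove vs Isola: Grove is ranked higher on 4+5+3 = 12 ballots, Isola on 5. Grove wins 12–5.
Grove beats Fika, Juniper, Harvest, Maru, Isola — 5 pairwise wins.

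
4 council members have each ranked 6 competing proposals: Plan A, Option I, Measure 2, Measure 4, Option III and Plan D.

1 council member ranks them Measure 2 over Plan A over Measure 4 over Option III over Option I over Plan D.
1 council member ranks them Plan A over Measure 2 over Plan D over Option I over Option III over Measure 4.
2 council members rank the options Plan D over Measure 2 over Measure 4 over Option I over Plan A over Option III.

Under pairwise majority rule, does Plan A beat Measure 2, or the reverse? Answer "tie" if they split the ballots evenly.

Ballots ranking Plan A above Measure 2: 1.
Ballots ranking Measure 2 above Plan A: 4 − 1 = 3.
Measure 2 wins the head-to-head 3–1.

Measure 2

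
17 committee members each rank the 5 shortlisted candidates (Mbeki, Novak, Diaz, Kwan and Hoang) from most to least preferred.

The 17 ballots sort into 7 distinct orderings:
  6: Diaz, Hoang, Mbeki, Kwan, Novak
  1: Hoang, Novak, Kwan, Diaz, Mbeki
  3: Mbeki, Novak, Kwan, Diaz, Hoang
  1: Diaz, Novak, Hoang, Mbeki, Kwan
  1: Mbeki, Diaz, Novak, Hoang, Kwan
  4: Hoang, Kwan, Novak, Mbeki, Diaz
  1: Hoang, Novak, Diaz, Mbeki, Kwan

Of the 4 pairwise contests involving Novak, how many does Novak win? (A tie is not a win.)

1

Novak against each rival (17 committee members):
Novak vs Mbeki: Mbeki wins 10–7.
Novak vs Diaz: Novak, 9–8.
Novak vs Kwan: 7 to 10, Kwan.
Novak vs Hoang: 5 to 12, Hoang.
Novak beats Diaz; loses to Mbeki, Kwan, Hoang — 1 pairwise win.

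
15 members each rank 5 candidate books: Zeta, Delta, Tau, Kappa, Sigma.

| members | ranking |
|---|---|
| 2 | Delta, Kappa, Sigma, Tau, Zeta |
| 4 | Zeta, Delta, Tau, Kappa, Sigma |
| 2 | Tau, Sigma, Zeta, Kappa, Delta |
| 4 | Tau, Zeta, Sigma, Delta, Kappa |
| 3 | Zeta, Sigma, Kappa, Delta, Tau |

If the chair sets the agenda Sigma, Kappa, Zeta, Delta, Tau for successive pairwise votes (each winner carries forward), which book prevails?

Round 1: Sigma vs Kappa — 9–6, Sigma advances.
Round 2: Sigma vs Zeta — 4–11, Zeta advances.
Round 3: Zeta vs Delta — 13–2, Zeta advances.
Round 4: Zeta vs Tau — 7–8, Tau advances.
Tau survives the agenda.

Tau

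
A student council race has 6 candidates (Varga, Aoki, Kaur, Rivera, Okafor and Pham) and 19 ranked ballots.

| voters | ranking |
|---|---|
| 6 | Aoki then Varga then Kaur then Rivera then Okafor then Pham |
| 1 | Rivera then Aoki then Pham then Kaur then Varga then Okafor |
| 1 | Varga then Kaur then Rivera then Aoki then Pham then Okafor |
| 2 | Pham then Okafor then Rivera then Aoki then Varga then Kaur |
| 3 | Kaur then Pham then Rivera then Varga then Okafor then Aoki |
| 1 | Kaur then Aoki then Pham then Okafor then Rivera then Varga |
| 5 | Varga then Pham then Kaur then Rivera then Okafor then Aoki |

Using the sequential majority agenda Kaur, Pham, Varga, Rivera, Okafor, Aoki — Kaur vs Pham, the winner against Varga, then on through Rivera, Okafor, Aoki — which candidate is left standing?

Aoki

Round 1: Kaur vs Pham — 11–8, Kaur advances.
Round 2: Kaur vs Varga — 5–14, Varga advances.
Round 3: Varga vs Rivera — 12–7, Varga advances.
Round 4: Varga vs Okafor — 16–3, Varga advances.
Round 5: Varga vs Aoki — 9–10, Aoki advances.
Aoki survives the agenda.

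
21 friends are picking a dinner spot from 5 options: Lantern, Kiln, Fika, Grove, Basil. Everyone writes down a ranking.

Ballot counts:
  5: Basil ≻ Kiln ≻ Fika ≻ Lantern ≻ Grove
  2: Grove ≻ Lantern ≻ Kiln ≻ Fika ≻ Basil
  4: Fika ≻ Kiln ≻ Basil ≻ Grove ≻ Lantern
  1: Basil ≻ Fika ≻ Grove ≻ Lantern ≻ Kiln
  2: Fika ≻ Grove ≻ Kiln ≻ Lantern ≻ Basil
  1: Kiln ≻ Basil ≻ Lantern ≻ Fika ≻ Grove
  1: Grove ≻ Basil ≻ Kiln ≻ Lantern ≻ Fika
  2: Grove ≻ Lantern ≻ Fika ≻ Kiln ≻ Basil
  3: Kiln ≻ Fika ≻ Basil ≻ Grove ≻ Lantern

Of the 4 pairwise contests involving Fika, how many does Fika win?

3

Fika against each rival (21 friends):
Fika–Lantern: Fika 15–6.
Fika vs Kiln: 4+1+2+2 = 9 for Fika, 12 for Kiln — Kiln by 12–9.
Fika vs Grove: Fika wins 16–5.
Fika vs Basil: Fika preferred on 2+4+2+2+3 = 13 ballots; Fika wins 13–8.
Fika beats Lantern, Grove, Basil; loses to Kiln — 3 pairwise wins.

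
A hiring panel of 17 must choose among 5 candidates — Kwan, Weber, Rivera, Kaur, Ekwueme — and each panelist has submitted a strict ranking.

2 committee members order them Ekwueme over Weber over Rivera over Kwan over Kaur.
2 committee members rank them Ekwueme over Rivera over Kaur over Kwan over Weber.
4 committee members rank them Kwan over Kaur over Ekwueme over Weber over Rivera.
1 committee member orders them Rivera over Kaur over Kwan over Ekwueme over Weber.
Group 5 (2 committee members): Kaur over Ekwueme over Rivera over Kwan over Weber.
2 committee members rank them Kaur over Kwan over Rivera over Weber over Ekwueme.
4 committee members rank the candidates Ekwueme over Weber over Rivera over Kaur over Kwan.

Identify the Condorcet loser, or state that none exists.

Pairwise majorities:
Kwan vs Weber: 2+4+1+2+2 = 11 for Kwan, 6 for Weber — Kwan by 11–6.
Kwan vs Rivera: Kwan preferred on 4+2 = 6 ballots; Rivera wins 11–6.
Kwan vs Kaur: Kwan preferred on 2+4 = 6 ballots; Kaur wins 11–6.
Kwan vs Ekwueme: Kwan is ranked higher on 4+1+2 = 7 ballots, Ekwueme on 10. Ekwueme wins 10–7.
Weber vs Rivera: Weber, 10–7.
Weber vs Kaur: Kaur, 11–6.
Weber vs Ekwueme: 2 for Weber, 15 for Ekwueme — Ekwueme by 15–2.
Rivera vs Kaur: 9 to 8, Rivera.
Rivera vs Ekwueme: 1+2 = 3 for Rivera, 14 for Ekwueme — Ekwueme by 14–3.
Kaur–Ekwueme: Kaur 9–8.
Every candidate wins at least one matchup (Kwan beats Weber; Weber beats Rivera; Rivera beats Kwan; Kaur beats Kwan; Ekwueme beats Kwan), so there is no Condorcet loser.

none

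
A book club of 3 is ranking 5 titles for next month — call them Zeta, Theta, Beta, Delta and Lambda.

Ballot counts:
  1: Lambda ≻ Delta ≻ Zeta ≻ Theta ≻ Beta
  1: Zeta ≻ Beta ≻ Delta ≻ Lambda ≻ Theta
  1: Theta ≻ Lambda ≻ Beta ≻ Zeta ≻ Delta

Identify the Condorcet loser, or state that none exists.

Head-to-head results (3 members):
Zeta vs Theta: Zeta is ranked higher on 1+1 = 2 ballots, Theta on 1. Zeta wins 2–1.
Zeta vs Beta: Zeta wins 2–1.
Zeta vs Delta: Zeta preferred on 1+1 = 2 ballots; Zeta wins 2–1.
Zeta–Lambda: Lambda 2–1.
Theta vs Beta: Theta is ranked higher on 1+1 = 2 ballots, Beta on 1. Theta wins 2–1.
Theta–Delta: Delta 2–1.
Theta vs Lambda: 1 to 2, Lambda.
Beta vs Delta: 2 to 1, Beta.
Beta vs Lambda: Lambda, 2–1.
Delta vs Lambda: Lambda wins 2–1.
No book is winless: Zeta beats Theta; Theta beats Beta; Beta beats Delta; Delta beats Theta; Lambda beats Zeta. There is no Condorcet loser.

none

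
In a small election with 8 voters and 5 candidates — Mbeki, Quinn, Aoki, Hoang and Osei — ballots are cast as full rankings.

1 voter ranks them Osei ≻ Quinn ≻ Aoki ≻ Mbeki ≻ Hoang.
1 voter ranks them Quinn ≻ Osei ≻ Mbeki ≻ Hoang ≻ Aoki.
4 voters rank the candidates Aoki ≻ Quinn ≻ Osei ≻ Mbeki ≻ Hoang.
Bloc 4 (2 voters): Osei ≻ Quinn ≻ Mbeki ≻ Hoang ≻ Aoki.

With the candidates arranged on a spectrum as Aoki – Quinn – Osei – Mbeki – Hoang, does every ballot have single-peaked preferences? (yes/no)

Axis positions: Aoki=1, Quinn=2, Osei=3, Mbeki=4, Hoang=5.
Bloc 1 (peak Osei at position 3): ranking walks positions 3-2-1-4-5, expanding outward from the peak — single-peaked.
Bloc 2 (peak Quinn at position 2): ranking walks positions 2-3-4-5-1, expanding outward from the peak — single-peaked.
Bloc 3 (peak Aoki at position 1): ranking walks positions 1-2-3-4-5, expanding outward from the peak — single-peaked.
Bloc 4 (peak Osei at position 3): ranking walks positions 3-2-4-5-1, expanding outward from the peak — single-peaked.
Every ranking is single-peaked on this axis.

yes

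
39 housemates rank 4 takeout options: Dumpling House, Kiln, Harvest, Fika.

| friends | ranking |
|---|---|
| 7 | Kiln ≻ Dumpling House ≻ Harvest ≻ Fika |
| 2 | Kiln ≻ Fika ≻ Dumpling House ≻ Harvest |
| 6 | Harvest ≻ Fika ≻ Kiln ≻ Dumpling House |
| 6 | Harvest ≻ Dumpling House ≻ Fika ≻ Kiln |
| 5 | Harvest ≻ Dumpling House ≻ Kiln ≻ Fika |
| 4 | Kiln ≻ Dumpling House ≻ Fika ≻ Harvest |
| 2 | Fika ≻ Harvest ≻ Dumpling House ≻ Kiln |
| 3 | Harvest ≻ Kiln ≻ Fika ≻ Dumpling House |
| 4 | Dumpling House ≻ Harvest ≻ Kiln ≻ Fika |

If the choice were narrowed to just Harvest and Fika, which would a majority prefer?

Harvest

Ballots ranking Harvest above Fika: 7 + 6 + 6 + 5 + 3 + 4 = 31.
Ballots ranking Fika above Harvest: 39 − 31 = 8.
Harvest wins the head-to-head 31–8.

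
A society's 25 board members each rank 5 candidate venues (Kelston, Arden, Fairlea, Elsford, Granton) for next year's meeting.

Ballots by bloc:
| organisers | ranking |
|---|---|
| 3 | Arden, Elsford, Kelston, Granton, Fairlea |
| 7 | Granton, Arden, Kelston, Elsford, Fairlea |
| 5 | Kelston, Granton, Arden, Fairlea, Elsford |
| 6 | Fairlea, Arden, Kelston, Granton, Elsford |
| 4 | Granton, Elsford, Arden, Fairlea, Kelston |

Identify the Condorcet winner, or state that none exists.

Head-to-head results (25 organisers):
Kelston vs Arden: Arden wins 20–5.
Kelston vs Fairlea: Kelston, 15–10.
Kelston–Elsford: Kelston 18–7.
Kelston vs Granton: Kelston, 14–11.
Arden–Fairlea: Arden 19–6.
Arden vs Elsford: Arden, 21–4.
Arden vs Granton: Granton wins 16–9.
Fairlea vs Elsford: Elsford wins 14–11.
Fairlea vs Granton: Granton, 19–6.
Elsford vs Granton: Granton wins 22–3.
Every city loses at least once (Kelston loses to Arden; Arden loses to Granton; Fairlea loses to Kelston; Elsford loses to Kelston; Granton loses to Kelston). The majority relation contains the cycle Kelston beats Granton beats Arden beats Kelston, so there is no Condorcet winner.

none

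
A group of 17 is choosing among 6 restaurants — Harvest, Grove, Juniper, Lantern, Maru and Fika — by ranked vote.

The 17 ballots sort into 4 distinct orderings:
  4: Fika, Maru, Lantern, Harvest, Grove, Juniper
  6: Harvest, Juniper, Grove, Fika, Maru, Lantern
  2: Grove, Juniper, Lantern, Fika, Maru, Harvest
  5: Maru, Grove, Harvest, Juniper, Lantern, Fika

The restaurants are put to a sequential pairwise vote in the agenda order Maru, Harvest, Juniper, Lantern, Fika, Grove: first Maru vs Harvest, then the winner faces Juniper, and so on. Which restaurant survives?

Grove

Round 1: Maru vs Harvest — 11–6, Maru advances.
Round 2: Maru vs Juniper — 9–8, Maru advances.
Round 3: Maru vs Lantern — 15–2, Maru advances.
Round 4: Maru vs Fika — 5–12, Fika advances.
Round 5: Fika vs Grove — 4–13, Grove advances.
The agenda winner is Grove.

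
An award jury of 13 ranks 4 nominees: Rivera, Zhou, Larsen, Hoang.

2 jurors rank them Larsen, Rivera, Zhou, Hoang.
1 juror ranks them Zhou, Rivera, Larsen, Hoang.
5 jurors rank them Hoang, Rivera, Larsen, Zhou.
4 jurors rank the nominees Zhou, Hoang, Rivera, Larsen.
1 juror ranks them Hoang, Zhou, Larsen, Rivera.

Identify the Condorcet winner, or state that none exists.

Check each pair by majority over 13 ballots:
Rivera vs Zhou: 7 to 6, Rivera.
Rivera vs Larsen: 10 to 3, Rivera.
Rivera vs Hoang: Rivera is ranked higher on 2+1 = 3 ballots, Hoang on 10. Hoang wins 10–3.
Zhou vs Larsen: Zhou preferred on 1+4+1 = 6 ballots; Larsen wins 7–6.
Zhou vs Hoang: Zhou preferred on 2+1+4 = 7 ballots; Zhou wins 7–6.
Larsen vs Hoang: 2+1 = 3 for Larsen, 10 for Hoang — Hoang by 10–3.
Every nominee loses at least once (Rivera loses to Hoang; Zhou loses to Rivera; Larsen loses to Rivera; Hoang loses to Zhou). The majority relation contains the cycle Rivera > Zhou > Hoang > Rivera, so there is no Condorcet winner.

none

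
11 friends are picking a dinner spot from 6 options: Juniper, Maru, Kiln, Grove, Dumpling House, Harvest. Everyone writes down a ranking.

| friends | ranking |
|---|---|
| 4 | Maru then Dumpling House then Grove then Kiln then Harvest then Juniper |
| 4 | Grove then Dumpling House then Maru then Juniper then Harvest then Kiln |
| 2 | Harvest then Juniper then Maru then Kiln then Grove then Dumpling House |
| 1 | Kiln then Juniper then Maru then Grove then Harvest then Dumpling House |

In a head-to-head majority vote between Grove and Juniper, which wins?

Ballots ranking Grove above Juniper: 4 + 4 = 8.
Ballots ranking Juniper above Grove: 11 − 8 = 3.
Grove wins the head-to-head 8–3.

Grove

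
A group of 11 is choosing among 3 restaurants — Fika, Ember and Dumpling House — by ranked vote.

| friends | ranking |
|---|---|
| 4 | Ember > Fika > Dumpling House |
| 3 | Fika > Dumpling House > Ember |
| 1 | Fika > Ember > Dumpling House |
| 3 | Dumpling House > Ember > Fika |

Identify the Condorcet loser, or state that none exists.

none

Head-to-head results (11 friends):
Fika vs Ember: Ember wins 7–4.
Fika vs Dumpling House: Fika is ranked higher on 4+3+1 = 8 ballots, Dumpling House on 3. Fika wins 8–3.
Ember vs Dumpling House: Dumpling House wins 6–5.
Every restaurant wins at least one matchup (Fika beats Dumpling House; Ember beats Fika; Dumpling House beats Ember), so there is no Condorcet loser.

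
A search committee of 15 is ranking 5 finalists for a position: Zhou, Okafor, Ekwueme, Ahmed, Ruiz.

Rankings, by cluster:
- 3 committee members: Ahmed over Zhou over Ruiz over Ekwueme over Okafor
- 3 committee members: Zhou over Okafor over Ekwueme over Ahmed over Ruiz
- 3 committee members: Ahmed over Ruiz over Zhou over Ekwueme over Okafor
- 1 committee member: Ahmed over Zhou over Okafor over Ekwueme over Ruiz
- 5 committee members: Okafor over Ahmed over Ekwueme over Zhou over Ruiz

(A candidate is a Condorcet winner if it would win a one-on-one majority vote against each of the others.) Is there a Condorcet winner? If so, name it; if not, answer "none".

Check each pair by majority over 15 ballots:
Zhou vs Okafor: Zhou wins 10–5.
Zhou vs Ekwueme: Zhou, 10–5.
Zhou–Ahmed: Ahmed 12–3.
Zhou vs Ruiz: Zhou, 12–3.
Okafor vs Ekwueme: Okafor wins 9–6.
Okafor vs Ahmed: Okafor wins 8–7.
Okafor vs Ruiz: Okafor wins 9–6.
Ekwueme vs Ahmed: Ahmed, 12–3.
Ekwueme–Ruiz: Ekwueme 9–6.
Ahmed vs Ruiz: Ahmed wins 15–0.
No candidate is unbeaten: Zhou loses to Ahmed; Okafor loses to Zhou; Ekwueme loses to Zhou; Ahmed loses to Okafor; Ruiz loses to Zhou. In particular Zhou → Okafor → Ahmed → Zhou is a majority cycle — no Condorcet winner exists.

none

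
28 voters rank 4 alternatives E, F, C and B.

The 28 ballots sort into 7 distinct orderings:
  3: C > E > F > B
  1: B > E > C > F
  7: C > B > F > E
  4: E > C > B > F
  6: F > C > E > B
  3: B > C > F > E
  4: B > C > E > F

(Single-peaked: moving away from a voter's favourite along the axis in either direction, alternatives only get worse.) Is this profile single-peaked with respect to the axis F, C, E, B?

no

Axis positions: F=1, C=2, E=3, B=4.
Faction 1 (peak C at position 2): ranking walks positions 2-3-1-4, expanding outward from the peak — single-peaked.
Faction 2 (peak B at position 4): ranking walks positions 4-3-2-1, expanding outward from the peak — single-peaked.
Faction 3: ranking walks positions 2-4-1-3; B is ranked above E even though E lies between B and the peak C on the axis — preferences dip and rise again. Not single-peaked.
Faction 4 (peak E at position 3): ranking walks positions 3-2-4-1, expanding outward from the peak — single-peaked.
Faction 5 (peak F at position 1): ranking walks positions 1-2-3-4, expanding outward from the peak — single-peaked.
Faction 6: ranking walks positions 4-2-1-3; C is ranked above E even though E lies between C and the peak B on the axis — preferences dip and rise again. Not single-peaked.
Faction 7: ranking walks positions 4-2-3-1; C is ranked above E even though E lies between C and the peak B on the axis — preferences dip and rise again. Not single-peaked.
Faction 3 violates single-peakedness, so the profile is not single-peaked on this axis.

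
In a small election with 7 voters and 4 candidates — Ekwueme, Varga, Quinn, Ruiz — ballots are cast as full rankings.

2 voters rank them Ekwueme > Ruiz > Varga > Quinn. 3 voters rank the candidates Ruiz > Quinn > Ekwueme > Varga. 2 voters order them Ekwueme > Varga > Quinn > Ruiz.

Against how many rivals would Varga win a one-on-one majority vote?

1

Varga against each rival (7 voters):
Varga vs Ekwueme: Ekwueme, 7–0.
Varga vs Quinn: Varga is ranked higher on 2+2 = 4 ballots, Quinn on 3. Varga wins 4–3.
Varga vs Ruiz: Varga preferred on 2 ballots; Ruiz wins 5–2.
Varga beats Quinn; loses to Ekwueme, Ruiz — 1 pairwise win.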